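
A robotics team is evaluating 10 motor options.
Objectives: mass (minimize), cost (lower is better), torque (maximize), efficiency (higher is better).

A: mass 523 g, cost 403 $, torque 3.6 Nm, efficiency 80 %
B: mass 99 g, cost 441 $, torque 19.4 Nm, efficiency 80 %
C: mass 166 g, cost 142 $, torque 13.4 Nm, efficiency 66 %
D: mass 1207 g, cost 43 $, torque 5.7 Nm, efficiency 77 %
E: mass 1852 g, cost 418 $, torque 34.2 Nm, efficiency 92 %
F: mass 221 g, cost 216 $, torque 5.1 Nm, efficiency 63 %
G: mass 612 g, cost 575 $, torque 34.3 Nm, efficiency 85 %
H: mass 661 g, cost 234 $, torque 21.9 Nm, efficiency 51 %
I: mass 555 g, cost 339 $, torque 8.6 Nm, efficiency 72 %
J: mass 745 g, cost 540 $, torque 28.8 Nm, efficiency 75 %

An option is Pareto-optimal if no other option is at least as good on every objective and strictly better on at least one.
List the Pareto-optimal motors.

A, B, C, D, E, G, H, I, J

A: not dominated.
B: not dominated (best mass).
C: not dominated.
D: not dominated (best cost).
E: not dominated (best efficiency).
F: dominated by C (mass 166≤221, cost 142≤216, torque 13.4≥5.1, efficiency 66≥63).
G: not dominated (best torque).
H: not dominated.
I: not dominated.
J: not dominated.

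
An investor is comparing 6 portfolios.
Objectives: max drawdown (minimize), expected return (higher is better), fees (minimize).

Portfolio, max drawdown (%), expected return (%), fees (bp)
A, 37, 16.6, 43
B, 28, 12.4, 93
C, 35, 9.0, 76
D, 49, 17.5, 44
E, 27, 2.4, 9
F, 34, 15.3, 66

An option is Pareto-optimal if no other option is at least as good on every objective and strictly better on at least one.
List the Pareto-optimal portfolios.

A, B, D, E, F

A: not dominated.
B: not dominated.
C: dominated by F (max drawdown 34≤35, expected return 15.3≥9.0, fees 66≤76).
D: not dominated (best expected return).
E: not dominated (best max drawdown).
F: not dominated.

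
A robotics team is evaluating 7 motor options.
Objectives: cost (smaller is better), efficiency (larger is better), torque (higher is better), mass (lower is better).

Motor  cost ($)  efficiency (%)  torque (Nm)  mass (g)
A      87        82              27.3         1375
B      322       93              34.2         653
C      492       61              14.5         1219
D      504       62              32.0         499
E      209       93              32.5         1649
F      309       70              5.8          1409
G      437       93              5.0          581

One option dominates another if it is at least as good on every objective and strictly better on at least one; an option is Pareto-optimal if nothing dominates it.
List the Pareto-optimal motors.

A: not dominated (best cost).
B: not dominated (best torque).
C: dominated by B (cost 322≤492, efficiency 93≥61, torque 34.2≥14.5, mass 653≤1219).
D: not dominated (best mass).
E: not dominated.
F: dominated by A (cost 87≤309, efficiency 82≥70, torque 27.3≥5.8, mass 1375≤1409).
G: not dominated.

A, B, D, E, G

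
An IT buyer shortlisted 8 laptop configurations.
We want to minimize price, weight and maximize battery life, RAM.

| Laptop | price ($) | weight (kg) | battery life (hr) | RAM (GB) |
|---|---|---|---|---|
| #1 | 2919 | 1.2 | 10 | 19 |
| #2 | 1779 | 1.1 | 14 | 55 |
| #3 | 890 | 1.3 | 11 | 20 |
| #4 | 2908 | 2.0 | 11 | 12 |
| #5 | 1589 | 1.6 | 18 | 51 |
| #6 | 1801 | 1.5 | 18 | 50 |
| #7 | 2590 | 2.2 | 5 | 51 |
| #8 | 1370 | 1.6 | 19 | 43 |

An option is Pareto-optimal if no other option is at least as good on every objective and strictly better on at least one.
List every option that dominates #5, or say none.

none

#1: worse on price (2919 vs 1589).
#2: worse on price (1779 vs 1589).
#3: worse on battery life (11 vs 18).
#4: worse on price (2908 vs 1589).
#6: worse on price (1801 vs 1589).
#7: worse on price (2590 vs 1589).
#8: worse on RAM (43 vs 51).
No option dominates #5.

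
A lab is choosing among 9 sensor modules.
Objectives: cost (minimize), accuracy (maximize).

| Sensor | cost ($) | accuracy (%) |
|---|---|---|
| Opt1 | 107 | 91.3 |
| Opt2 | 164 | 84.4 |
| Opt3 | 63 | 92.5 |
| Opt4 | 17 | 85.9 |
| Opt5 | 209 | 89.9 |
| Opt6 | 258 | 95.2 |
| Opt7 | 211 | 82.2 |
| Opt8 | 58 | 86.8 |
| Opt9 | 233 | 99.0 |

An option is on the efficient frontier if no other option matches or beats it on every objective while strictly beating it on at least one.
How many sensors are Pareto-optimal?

4

Opt1: dominated by Opt3 (cost 63≤107, accuracy 92.5≥91.3).
Opt2: dominated by Opt1 (cost 107≤164, accuracy 91.3≥84.4).
Opt3: not dominated.
Opt4: not dominated (best cost).
Opt5: dominated by Opt1 (cost 107≤209, accuracy 91.3≥89.9).
Opt6: dominated by Opt9 (cost 233≤258, accuracy 99.0≥95.2).
Opt7: dominated by Opt1 (cost 107≤211, accuracy 91.3≥82.2).
Opt8: not dominated.
Opt9: not dominated (best accuracy).
Pareto-optimal: Opt3, Opt4, Opt8, Opt9 → 4.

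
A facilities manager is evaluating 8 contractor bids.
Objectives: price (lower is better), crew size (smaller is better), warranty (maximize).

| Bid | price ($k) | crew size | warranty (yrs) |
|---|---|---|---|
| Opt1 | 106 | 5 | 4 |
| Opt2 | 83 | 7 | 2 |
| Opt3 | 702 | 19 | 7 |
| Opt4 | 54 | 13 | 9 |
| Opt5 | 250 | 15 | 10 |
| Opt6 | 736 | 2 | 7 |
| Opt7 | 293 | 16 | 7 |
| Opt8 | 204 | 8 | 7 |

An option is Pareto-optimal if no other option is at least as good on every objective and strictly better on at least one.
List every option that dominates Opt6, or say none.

Opt1: worse on crew size (5 vs 2).
Opt2: worse on crew size (7 vs 2).
Opt3: worse on crew size (19 vs 2).
Opt4: worse on crew size (13 vs 2).
Opt5: worse on crew size (15 vs 2).
Opt7: worse on crew size (16 vs 2).
Opt8: worse on crew size (8 vs 2).
No option dominates Opt6.

none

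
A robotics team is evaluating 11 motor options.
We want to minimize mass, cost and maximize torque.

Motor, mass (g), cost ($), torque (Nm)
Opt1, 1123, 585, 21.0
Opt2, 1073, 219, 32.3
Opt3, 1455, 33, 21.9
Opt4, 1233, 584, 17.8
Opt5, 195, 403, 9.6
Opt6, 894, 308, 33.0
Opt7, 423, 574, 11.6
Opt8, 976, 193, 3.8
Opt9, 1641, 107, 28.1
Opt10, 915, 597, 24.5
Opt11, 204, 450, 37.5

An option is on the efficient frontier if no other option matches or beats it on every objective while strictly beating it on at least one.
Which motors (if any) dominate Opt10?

Opt6: mass 894≤915, cost 308≤597, torque 33.0≥24.5 — dominates Opt10.
Opt11: mass 204≤915, cost 450≤597, torque 37.5≥24.5 — dominates Opt10.
Others (Opt1, Opt2, Opt3, Opt4, Opt5, Opt7, Opt8, Opt9) are each worse than Opt10 on at least one objective.

Opt6, Opt11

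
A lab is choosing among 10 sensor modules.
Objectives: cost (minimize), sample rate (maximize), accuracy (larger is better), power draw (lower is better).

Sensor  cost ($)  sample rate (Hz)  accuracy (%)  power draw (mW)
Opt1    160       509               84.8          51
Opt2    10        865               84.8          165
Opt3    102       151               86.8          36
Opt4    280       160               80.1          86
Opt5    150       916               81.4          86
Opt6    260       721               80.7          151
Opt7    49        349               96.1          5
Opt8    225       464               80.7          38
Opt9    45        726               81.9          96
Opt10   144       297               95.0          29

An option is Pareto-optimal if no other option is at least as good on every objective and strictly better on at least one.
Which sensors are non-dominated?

Opt1: not dominated.
Opt2: not dominated (best cost).
Opt3: dominated by Opt7 (cost 49≤102, sample rate 349≥151, accuracy 96.1≥86.8, power draw 5≤36).
Opt4: dominated by Opt1 (cost 160≤280, sample rate 509≥160, accuracy 84.8≥80.1, power draw 51≤86).
Opt5: not dominated (best sample rate).
Opt6: dominated by Opt5 (cost 150≤260, sample rate 916≥721, accuracy 81.4≥80.7, power draw 86≤151).
Opt7: not dominated (best accuracy).
Opt8: not dominated.
Opt9: not dominated.
Opt10: dominated by Opt7 (cost 49≤144, sample rate 349≥297, accuracy 96.1≥95.0, power draw 5≤29).

Opt1, Opt2, Opt5, Opt7, Opt8, Opt9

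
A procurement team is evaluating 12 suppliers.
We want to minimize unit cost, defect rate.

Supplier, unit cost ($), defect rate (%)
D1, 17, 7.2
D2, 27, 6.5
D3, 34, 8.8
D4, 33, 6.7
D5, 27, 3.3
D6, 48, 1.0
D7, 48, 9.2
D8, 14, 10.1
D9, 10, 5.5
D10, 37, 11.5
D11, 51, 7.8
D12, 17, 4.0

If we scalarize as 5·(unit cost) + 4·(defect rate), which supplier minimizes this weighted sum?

D9

D1: 5·17 + 4·7.2 = 113.8
D2: 5·27 + 4·6.5 = 161.0
D3: 5·34 + 4·8.8 = 205.2
D4: 5·33 + 4·6.7 = 191.8
D5: 5·27 + 4·3.3 = 148.2
D6: 5·48 + 4·1.0 = 244.0
D7: 5·48 + 4·9.2 = 276.8
D8: 5·14 + 4·10.1 = 110.4
D9: 5·10 + 4·5.5 = 72.0
D10: 5·37 + 4·11.5 = 231.0
D11: 5·51 + 4·7.8 = 286.2
D12: 5·17 + 4·4.0 = 101.0
Lowest: D9 at 72.0.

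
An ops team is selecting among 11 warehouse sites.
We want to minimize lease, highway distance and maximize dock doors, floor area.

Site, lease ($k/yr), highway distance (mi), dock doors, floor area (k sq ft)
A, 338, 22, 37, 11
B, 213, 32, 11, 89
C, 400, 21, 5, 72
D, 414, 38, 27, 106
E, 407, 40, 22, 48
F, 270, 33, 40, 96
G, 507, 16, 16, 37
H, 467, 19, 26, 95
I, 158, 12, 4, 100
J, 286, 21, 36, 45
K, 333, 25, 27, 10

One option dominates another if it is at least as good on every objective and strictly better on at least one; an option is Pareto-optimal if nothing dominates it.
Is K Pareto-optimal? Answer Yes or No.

No

J vs K: lease 286≤333, highway distance 21≤25, dock doors 36≥27, floor area 45≥10 — J is at least as good on every objective and strictly better on at least one, so J dominates K.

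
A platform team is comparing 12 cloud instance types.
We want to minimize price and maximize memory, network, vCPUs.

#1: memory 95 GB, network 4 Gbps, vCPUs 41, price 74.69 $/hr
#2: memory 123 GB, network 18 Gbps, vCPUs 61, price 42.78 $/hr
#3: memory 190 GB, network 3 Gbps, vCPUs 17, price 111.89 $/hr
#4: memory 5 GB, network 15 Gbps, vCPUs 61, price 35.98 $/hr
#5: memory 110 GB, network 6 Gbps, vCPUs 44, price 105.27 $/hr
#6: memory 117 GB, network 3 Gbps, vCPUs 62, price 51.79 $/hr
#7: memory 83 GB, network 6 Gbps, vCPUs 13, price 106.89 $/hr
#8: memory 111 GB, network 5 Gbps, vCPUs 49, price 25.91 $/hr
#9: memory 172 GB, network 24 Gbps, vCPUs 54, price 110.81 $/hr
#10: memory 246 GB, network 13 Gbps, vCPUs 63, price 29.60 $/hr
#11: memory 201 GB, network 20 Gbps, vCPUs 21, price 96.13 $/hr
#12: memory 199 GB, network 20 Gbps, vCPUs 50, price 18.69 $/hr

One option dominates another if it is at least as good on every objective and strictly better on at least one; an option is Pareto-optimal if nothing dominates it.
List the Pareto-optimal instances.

#2, #4, #9, #10, #11, #12

#1: dominated by #2 (memory 123≥95, network 18≥4, vCPUs 61≥41, price 42.78≤74.69).
#2: not dominated.
#3: dominated by #10 (memory 246≥190, network 13≥3, vCPUs 63≥17, price 29.60≤111.89).
#4: not dominated.
#5: dominated by #2 (memory 123≥110, network 18≥6, vCPUs 61≥44, price 42.78≤105.27).
#6: dominated by #10 (memory 246≥117, network 13≥3, vCPUs 63≥62, price 29.60≤51.79).
#7: dominated by #2 (memory 123≥83, network 18≥6, vCPUs 61≥13, price 42.78≤106.89).
#8: dominated by #12 (memory 199≥111, network 20≥5, vCPUs 50≥49, price 18.69≤25.91).
#9: not dominated (best network).
#10: not dominated (best memory).
#11: not dominated.
#12: not dominated (best price).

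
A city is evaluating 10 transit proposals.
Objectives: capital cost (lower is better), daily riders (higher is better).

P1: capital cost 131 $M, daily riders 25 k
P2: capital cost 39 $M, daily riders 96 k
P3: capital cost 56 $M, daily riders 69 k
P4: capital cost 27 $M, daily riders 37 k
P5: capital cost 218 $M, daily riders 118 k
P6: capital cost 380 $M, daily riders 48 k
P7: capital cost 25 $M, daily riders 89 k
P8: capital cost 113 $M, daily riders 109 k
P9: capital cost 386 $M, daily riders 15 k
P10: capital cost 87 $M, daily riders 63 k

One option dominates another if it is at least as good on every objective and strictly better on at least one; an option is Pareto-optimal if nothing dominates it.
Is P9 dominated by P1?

Yes

P1 vs P9: capital cost 131≤386, daily riders 25≥15 — P1 is at least as good on every objective with at least one strict improvement.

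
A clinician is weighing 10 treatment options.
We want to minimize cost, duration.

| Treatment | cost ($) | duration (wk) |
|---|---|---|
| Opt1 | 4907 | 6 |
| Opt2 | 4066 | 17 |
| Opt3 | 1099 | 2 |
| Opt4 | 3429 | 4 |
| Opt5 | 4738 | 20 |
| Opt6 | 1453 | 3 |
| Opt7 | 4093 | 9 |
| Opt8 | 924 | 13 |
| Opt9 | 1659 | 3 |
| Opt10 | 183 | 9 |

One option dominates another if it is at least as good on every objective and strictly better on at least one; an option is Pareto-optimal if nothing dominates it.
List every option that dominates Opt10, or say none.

Opt1: worse on cost (4907 vs 183).
Opt2: worse on cost (4066 vs 183).
Opt3: worse on cost (1099 vs 183).
Opt4: worse on cost (3429 vs 183).
Opt5: worse on cost (4738 vs 183).
Opt6: worse on cost (1453 vs 183).
Opt7: worse on cost (4093 vs 183).
Opt8: worse on cost (924 vs 183).
Opt9: worse on cost (1659 vs 183).
No option dominates Opt10.

none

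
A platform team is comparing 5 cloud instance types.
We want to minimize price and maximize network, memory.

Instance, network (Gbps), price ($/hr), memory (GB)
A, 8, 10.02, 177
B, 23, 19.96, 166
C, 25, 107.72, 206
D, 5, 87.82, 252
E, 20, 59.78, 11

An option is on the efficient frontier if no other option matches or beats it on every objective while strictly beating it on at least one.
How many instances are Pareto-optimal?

A: not dominated (best price).
B: not dominated.
C: not dominated (best network).
D: not dominated (best memory).
E: dominated by B (network 23≥20, price 19.96≤59.78, memory 166≥11).
Pareto-optimal: A, B, C, D → 4.

4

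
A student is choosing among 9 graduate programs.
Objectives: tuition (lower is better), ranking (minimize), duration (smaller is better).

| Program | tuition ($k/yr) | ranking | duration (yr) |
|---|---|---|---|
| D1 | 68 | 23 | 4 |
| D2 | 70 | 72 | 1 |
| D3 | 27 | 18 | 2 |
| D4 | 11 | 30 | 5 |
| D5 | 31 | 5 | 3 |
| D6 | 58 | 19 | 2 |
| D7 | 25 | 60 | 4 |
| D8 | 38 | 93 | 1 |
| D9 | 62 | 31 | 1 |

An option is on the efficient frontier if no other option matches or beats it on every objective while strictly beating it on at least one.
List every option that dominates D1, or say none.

D3, D5, D6

D3: tuition 27≤68, ranking 18≤23, duration 2≤4 — dominates D1.
D5: tuition 31≤68, ranking 5≤23, duration 3≤4 — dominates D1.
D6: tuition 58≤68, ranking 19≤23, duration 2≤4 — dominates D1.
Others (D2, D4, D7, D8, D9) are each worse than D1 on at least one objective.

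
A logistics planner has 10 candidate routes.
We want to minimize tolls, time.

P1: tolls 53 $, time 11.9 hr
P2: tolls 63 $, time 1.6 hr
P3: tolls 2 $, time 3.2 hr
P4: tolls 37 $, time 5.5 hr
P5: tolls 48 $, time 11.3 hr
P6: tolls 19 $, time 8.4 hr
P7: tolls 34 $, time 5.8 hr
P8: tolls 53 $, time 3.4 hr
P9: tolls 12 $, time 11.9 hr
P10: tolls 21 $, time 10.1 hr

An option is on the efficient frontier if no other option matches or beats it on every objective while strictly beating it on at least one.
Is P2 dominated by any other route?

No

P1: worse on time (11.9 vs 1.6).
P3: worse on time (3.2 vs 1.6).
P4: worse on time (5.5 vs 1.6).
P5: worse on time (11.3 vs 1.6).
P6: worse on time (8.4 vs 1.6).
P7: worse on time (5.8 vs 1.6).
P8: worse on time (3.4 vs 1.6).
P9: worse on time (11.9 vs 1.6).
P10: worse on time (10.1 vs 1.6).
No option is at least as good as P2 on every objective and strictly better on one.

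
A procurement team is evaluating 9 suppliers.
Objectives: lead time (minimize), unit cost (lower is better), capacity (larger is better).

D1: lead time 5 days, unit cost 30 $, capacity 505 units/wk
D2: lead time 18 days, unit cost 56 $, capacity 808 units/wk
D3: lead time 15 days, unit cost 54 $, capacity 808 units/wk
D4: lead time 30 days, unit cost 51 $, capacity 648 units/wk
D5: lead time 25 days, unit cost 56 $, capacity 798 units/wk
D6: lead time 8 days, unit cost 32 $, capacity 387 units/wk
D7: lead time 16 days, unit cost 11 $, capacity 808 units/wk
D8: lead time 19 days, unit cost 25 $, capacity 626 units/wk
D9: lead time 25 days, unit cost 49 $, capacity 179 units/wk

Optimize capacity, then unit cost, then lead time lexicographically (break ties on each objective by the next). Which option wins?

D7

First maximize capacity: best is 808, kept {D2, D3, D7}.
Then minimize unit cost: best is 11, kept {D7}.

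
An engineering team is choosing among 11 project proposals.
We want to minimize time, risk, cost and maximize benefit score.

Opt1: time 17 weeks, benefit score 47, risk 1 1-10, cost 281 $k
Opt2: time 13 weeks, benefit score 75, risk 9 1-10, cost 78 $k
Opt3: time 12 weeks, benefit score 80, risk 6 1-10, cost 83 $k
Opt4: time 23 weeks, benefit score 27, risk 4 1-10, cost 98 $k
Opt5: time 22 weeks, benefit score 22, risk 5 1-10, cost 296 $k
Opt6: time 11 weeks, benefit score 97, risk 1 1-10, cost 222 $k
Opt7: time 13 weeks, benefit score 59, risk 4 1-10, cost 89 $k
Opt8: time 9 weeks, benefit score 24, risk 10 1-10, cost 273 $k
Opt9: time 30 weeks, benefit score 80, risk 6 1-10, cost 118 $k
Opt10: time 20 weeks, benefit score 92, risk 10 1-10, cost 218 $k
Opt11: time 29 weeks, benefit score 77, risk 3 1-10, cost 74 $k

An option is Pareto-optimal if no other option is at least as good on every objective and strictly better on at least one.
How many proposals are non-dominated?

7

Opt1: dominated by Opt6 (time 11≤17, benefit score 97≥47, risk 1≤1, cost 222≤281).
Opt2: not dominated.
Opt3: not dominated.
Opt4: dominated by Opt7 (time 13≤23, benefit score 59≥27, risk 4≤4, cost 89≤98).
Opt5: dominated by Opt1 (time 17≤22, benefit score 47≥22, risk 1≤5, cost 281≤296).
Opt6: not dominated (best benefit score).
Opt7: not dominated.
Opt8: not dominated (best time).
Opt9: dominated by Opt3 (time 12≤30, benefit score 80≥80, risk 6≤6, cost 83≤118).
Opt10: not dominated.
Opt11: not dominated (best cost).
Pareto-optimal: Opt2, Opt3, Opt6, Opt7, Opt8, Opt10, Opt11 → 7.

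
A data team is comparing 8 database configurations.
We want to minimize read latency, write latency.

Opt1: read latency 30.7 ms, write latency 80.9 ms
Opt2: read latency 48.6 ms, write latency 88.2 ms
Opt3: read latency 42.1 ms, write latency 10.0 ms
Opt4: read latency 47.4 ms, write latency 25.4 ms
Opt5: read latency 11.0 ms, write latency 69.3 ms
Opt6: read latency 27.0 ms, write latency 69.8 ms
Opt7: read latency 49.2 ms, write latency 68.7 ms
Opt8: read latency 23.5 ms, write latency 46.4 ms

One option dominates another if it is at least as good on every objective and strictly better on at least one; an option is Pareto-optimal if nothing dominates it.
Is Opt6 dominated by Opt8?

Yes

Opt8 vs Opt6: read latency 23.5≤27.0, write latency 46.4≤69.8 — Opt8 is at least as good on every objective with at least one strict improvement.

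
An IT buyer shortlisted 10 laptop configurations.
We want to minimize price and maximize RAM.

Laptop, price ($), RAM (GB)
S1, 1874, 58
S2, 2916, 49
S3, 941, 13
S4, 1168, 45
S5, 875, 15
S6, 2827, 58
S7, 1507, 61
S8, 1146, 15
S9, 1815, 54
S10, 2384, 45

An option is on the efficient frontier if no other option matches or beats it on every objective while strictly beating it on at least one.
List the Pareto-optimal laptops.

S4, S5, S7

S1: dominated by S7 (price 1507≤1874, RAM 61≥58).
S2: dominated by S1 (price 1874≤2916, RAM 58≥49).
S3: dominated by S5 (price 875≤941, RAM 15≥13).
S4: not dominated.
S5: not dominated (best price).
S6: dominated by S1 (price 1874≤2827, RAM 58≥58).
S7: not dominated (best RAM).
S8: dominated by S5 (price 875≤1146, RAM 15≥15).
S9: dominated by S7 (price 1507≤1815, RAM 61≥54).
S10: dominated by S1 (price 1874≤2384, RAM 58≥45).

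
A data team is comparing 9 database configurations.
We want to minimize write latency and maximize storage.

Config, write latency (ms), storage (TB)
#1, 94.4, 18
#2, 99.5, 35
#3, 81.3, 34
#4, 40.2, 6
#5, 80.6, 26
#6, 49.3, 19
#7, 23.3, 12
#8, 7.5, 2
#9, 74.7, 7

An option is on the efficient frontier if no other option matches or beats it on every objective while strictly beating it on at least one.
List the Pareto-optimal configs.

#2, #3, #5, #6, #7, #8

#1: dominated by #3 (write latency 81.3≤94.4, storage 34≥18).
#2: not dominated (best storage).
#3: not dominated.
#4: dominated by #7 (write latency 23.3≤40.2, storage 12≥6).
#5: not dominated.
#6: not dominated.
#7: not dominated.
#8: not dominated (best write latency).
#9: dominated by #6 (write latency 49.3≤74.7, storage 19≥7).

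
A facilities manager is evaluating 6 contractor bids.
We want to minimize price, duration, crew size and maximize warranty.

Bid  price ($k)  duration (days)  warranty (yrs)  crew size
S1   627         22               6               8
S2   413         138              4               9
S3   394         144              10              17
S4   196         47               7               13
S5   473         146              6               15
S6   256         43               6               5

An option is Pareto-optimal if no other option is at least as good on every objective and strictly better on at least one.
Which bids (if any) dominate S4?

none

S1: worse on price (627 vs 196).
S2: worse on price (413 vs 196).
S3: worse on price (394 vs 196).
S5: worse on price (473 vs 196).
S6: worse on price (256 vs 196).
No option dominates S4.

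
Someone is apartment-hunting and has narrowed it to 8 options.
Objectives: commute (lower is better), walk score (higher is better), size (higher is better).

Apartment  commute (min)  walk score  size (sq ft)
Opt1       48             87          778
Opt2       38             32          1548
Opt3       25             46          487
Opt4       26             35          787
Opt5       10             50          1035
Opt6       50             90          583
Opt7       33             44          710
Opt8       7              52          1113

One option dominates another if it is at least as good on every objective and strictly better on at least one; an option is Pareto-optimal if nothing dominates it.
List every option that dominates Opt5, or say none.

Opt8: commute 7≤10, walk score 52≥50, size 1113≥1035 — dominates Opt5.
Others (Opt1, Opt2, Opt3, Opt4, Opt6, Opt7) are each worse than Opt5 on at least one objective.

Opt8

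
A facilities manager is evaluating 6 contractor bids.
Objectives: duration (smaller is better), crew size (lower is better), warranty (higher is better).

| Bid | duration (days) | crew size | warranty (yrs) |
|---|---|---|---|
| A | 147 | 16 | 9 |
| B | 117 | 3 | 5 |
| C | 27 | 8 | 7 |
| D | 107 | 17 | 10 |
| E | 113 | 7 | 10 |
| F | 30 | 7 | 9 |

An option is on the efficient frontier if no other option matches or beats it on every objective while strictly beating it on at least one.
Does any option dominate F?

A: worse on duration (147 vs 30).
B: worse on duration (117 vs 30).
C: worse on crew size (8 vs 7).
D: worse on duration (107 vs 30).
E: worse on duration (113 vs 30).
No option is at least as good as F on every objective and strictly better on one.

No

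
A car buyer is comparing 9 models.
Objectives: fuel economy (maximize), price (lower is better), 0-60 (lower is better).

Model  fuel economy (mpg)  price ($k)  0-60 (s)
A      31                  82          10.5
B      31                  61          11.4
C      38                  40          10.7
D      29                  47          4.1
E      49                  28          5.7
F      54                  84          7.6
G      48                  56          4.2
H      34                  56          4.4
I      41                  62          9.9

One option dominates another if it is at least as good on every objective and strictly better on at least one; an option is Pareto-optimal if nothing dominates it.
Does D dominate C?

No

D vs C: D is worse on fuel economy (29 vs 38), so it does not dominate C.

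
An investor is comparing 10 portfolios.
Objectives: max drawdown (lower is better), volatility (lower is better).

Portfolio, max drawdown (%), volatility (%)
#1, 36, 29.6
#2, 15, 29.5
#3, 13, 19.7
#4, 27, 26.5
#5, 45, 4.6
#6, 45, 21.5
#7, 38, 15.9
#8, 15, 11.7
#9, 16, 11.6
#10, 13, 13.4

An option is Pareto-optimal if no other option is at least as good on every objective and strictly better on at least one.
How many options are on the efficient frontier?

4

#1: dominated by #2 (max drawdown 15≤36, volatility 29.5≤29.6).
#2: dominated by #3 (max drawdown 13≤15, volatility 19.7≤29.5).
#3: dominated by #10 (max drawdown 13≤13, volatility 13.4≤19.7).
#4: dominated by #3 (max drawdown 13≤27, volatility 19.7≤26.5).
#5: not dominated (best volatility).
#6: dominated by #3 (max drawdown 13≤45, volatility 19.7≤21.5).
#7: dominated by #8 (max drawdown 15≤38, volatility 11.7≤15.9).
#8: not dominated.
#9: not dominated.
#10: not dominated.
Pareto-optimal: #5, #8, #9, #10 → 4.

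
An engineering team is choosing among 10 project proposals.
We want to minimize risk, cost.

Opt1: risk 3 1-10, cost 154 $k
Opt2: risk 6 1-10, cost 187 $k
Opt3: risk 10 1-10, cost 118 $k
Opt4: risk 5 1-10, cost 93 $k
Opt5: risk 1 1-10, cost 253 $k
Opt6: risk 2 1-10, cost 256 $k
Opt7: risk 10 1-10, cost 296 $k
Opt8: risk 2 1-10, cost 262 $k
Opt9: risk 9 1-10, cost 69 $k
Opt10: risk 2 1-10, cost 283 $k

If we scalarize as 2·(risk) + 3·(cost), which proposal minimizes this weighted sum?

Opt9

Opt1: 2·3 + 3·154 = 468
Opt2: 2·6 + 3·187 = 573
Opt3: 2·10 + 3·118 = 374
Opt4: 2·5 + 3·93 = 289
Opt5: 2·1 + 3·253 = 761
Opt6: 2·2 + 3·256 = 772
Opt7: 2·10 + 3·296 = 908
Opt8: 2·2 + 3·262 = 790
Opt9: 2·9 + 3·69 = 225
Opt10: 2·2 + 3·283 = 853
Lowest: Opt9 at 225.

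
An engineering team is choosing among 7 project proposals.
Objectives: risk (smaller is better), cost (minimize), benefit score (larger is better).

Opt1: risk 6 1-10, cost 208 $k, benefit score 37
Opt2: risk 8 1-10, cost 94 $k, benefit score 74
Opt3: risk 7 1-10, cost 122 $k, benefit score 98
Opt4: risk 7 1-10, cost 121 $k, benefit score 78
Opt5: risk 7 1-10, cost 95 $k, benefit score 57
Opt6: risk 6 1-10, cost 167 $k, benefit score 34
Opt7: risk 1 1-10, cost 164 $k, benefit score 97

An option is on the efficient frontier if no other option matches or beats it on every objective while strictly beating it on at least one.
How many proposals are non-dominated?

5

Opt1: dominated by Opt7 (risk 1≤6, cost 164≤208, benefit score 97≥37).
Opt2: not dominated (best cost).
Opt3: not dominated (best benefit score).
Opt4: not dominated.
Opt5: not dominated.
Opt6: dominated by Opt7 (risk 1≤6, cost 164≤167, benefit score 97≥34).
Opt7: not dominated (best risk).
Pareto-optimal: Opt2, Opt3, Opt4, Opt5, Opt7 → 5.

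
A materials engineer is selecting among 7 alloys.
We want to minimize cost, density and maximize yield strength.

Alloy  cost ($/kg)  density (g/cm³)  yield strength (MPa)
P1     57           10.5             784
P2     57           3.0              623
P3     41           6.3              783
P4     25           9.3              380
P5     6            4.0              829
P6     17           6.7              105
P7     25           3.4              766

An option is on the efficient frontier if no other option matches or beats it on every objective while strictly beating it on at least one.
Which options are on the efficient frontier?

P2, P5, P7

P1: dominated by P5 (cost 6≤57, density 4.0≤10.5, yield strength 829≥784).
P2: not dominated (best density).
P3: dominated by P5 (cost 6≤41, density 4.0≤6.3, yield strength 829≥783).
P4: dominated by P5 (cost 6≤25, density 4.0≤9.3, yield strength 829≥380).
P5: not dominated (best cost).
P6: dominated by P5 (cost 6≤17, density 4.0≤6.7, yield strength 829≥105).
P7: not dominated.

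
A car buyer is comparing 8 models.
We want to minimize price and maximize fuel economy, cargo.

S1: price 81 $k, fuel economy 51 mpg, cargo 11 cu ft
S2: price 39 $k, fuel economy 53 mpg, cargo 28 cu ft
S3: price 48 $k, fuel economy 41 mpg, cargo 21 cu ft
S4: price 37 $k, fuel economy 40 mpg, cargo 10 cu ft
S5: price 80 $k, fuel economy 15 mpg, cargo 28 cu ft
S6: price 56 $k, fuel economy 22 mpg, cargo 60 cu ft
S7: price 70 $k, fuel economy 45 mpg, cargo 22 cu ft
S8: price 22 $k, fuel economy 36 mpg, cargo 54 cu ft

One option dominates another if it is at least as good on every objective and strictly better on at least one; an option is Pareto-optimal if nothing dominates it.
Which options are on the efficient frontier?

S1: dominated by S2 (price 39≤81, fuel economy 53≥51, cargo 28≥11).
S2: not dominated (best fuel economy).
S3: dominated by S2 (price 39≤48, fuel economy 53≥41, cargo 28≥21).
S4: not dominated.
S5: dominated by S2 (price 39≤80, fuel economy 53≥15, cargo 28≥28).
S6: not dominated (best cargo).
S7: dominated by S2 (price 39≤70, fuel economy 53≥45, cargo 28≥22).
S8: not dominated (best price).

S2, S4, S6, S8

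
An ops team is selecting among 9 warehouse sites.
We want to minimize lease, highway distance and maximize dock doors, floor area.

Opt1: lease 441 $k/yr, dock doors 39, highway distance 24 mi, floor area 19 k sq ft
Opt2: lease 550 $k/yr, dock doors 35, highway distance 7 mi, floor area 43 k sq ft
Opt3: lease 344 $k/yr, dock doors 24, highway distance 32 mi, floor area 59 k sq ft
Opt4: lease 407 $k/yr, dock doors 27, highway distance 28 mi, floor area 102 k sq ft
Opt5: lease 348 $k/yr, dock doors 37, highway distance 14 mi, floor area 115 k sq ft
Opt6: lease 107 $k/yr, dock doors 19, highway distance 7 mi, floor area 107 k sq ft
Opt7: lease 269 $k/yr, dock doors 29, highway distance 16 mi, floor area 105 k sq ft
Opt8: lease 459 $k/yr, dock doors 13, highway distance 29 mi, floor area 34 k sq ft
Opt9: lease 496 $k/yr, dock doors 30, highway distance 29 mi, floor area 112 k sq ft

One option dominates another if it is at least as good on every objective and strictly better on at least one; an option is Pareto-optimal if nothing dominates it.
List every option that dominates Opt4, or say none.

Opt5: lease 348≤407, dock doors 37≥27, highway distance 14≤28, floor area 115≥102 — dominates Opt4.
Opt7: lease 269≤407, dock doors 29≥27, highway distance 16≤28, floor area 105≥102 — dominates Opt4.
Others (Opt1, Opt2, Opt3, Opt6, Opt8, Opt9) are each worse than Opt4 on at least one objective.

Opt5, Opt7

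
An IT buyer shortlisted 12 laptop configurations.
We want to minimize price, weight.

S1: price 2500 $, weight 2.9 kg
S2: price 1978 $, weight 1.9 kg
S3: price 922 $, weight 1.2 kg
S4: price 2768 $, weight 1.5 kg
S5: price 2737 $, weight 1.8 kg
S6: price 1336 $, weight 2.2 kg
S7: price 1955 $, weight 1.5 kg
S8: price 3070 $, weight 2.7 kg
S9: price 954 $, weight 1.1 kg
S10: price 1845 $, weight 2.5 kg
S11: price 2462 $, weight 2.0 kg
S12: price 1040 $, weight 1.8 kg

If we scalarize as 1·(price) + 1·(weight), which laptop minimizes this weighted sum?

S3

S1: 1·2500 + 1·2.9 = 2502.9
S2: 1·1978 + 1·1.9 = 1979.9
S3: 1·922 + 1·1.2 = 923.2
S4: 1·2768 + 1·1.5 = 2769.5
S5: 1·2737 + 1·1.8 = 2738.8
S6: 1·1336 + 1·2.2 = 1338.2
S7: 1·1955 + 1·1.5 = 1956.5
S8: 1·3070 + 1·2.7 = 3072.7
S9: 1·954 + 1·1.1 = 955.1
S10: 1·1845 + 1·2.5 = 1847.5
S11: 1·2462 + 1·2.0 = 2464.0
S12: 1·1040 + 1·1.8 = 1041.8
Lowest: S3 at 923.2.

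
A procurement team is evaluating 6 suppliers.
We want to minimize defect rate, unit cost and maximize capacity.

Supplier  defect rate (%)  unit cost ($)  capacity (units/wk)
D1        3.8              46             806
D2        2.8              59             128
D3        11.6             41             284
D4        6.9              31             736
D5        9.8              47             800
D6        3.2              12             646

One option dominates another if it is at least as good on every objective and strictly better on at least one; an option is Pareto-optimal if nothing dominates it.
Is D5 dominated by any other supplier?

Yes

D1 vs D5: defect rate 3.8≤9.8, unit cost 46≤47, capacity 806≥800 — D1 is at least as good on every objective and strictly better on at least one, so D1 dominates D5.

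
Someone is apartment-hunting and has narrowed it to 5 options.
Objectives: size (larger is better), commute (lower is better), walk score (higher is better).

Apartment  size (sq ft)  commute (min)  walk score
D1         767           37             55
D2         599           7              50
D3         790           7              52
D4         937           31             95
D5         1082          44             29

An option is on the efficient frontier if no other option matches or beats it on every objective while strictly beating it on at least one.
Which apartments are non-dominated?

D3, D4, D5

D1: dominated by D4 (size 937≥767, commute 31≤37, walk score 95≥55).
D2: dominated by D3 (size 790≥599, commute 7≤7, walk score 52≥50).
D3: not dominated.
D4: not dominated (best walk score).
D5: not dominated (best size).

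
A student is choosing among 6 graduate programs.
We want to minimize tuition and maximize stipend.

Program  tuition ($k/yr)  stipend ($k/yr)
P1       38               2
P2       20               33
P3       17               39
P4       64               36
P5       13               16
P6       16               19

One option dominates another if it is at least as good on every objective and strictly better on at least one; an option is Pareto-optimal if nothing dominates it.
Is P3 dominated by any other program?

No

P1: worse on tuition (38 vs 17).
P2: worse on tuition (20 vs 17).
P4: worse on tuition (64 vs 17).
P5: worse on stipend (16 vs 39).
P6: worse on stipend (19 vs 39).
No option is at least as good as P3 on every objective and strictly better on one.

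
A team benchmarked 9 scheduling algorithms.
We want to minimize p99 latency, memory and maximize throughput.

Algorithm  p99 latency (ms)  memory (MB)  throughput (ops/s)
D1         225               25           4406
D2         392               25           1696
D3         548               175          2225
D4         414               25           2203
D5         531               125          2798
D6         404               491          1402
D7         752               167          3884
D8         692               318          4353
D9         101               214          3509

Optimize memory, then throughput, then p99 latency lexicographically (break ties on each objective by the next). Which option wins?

D1

First minimize memory: best is 25, kept {D1, D2, D4}.
Then maximize throughput: best is 4406, kept {D1}.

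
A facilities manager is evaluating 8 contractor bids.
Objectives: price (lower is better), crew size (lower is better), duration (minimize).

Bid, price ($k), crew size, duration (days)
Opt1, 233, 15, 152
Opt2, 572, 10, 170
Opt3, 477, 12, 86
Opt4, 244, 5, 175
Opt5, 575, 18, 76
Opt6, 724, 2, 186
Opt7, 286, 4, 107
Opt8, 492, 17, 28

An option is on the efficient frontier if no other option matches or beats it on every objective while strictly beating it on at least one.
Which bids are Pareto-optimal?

Opt1, Opt3, Opt4, Opt6, Opt7, Opt8

Opt1: not dominated (best price).
Opt2: dominated by Opt7 (price 286≤572, crew size 4≤10, duration 107≤170).
Opt3: not dominated.
Opt4: not dominated.
Opt5: dominated by Opt8 (price 492≤575, crew size 17≤18, duration 28≤76).
Opt6: not dominated (best crew size).
Opt7: not dominated.
Opt8: not dominated (best duration).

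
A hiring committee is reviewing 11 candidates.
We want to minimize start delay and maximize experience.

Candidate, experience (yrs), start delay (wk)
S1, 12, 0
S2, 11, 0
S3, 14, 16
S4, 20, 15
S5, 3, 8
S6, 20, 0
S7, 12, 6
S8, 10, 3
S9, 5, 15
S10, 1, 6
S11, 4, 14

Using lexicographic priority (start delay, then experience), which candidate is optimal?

First minimize start delay: best is 0, kept {S1, S2, S6}.
Then maximize experience: best is 20, kept {S6}.

S6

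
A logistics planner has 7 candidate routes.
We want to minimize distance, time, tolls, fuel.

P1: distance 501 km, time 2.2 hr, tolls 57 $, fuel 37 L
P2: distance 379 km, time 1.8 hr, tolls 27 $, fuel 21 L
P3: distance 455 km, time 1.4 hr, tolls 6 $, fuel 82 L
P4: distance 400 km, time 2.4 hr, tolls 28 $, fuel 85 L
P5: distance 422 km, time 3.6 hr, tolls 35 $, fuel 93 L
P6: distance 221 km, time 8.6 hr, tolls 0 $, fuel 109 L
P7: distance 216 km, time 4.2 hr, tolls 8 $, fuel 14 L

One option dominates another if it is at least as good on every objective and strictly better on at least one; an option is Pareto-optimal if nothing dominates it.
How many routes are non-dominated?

P1: dominated by P2 (distance 379≤501, time 1.8≤2.2, tolls 27≤57, fuel 21≤37).
P2: not dominated.
P3: not dominated (best time).
P4: dominated by P2 (distance 379≤400, time 1.8≤2.4, tolls 27≤28, fuel 21≤85).
P5: dominated by P2 (distance 379≤422, time 1.8≤3.6, tolls 27≤35, fuel 21≤93).
P6: not dominated (best tolls).
P7: not dominated (best distance).
Pareto-optimal: P2, P3, P6, P7 → 4.

4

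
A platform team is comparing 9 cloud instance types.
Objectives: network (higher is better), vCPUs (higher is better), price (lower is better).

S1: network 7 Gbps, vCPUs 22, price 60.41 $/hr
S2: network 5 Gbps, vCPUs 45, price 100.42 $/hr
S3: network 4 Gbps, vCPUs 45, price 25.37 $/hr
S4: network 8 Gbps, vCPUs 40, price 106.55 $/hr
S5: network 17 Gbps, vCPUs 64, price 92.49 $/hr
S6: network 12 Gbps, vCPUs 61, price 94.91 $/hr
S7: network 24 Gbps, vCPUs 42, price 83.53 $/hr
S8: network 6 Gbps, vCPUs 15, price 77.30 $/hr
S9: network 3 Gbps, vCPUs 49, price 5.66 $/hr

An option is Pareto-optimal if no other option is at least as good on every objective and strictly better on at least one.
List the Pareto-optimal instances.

S1: not dominated.
S2: dominated by S5 (network 17≥5, vCPUs 64≥45, price 92.49≤100.42).
S3: not dominated.
S4: dominated by S5 (network 17≥8, vCPUs 64≥40, price 92.49≤106.55).
S5: not dominated (best vCPUs).
S6: dominated by S5 (network 17≥12, vCPUs 64≥61, price 92.49≤94.91).
S7: not dominated (best network).
S8: dominated by S1 (network 7≥6, vCPUs 22≥15, price 60.41≤77.30).
S9: not dominated (best price).

S1, S3, S5, S7, S9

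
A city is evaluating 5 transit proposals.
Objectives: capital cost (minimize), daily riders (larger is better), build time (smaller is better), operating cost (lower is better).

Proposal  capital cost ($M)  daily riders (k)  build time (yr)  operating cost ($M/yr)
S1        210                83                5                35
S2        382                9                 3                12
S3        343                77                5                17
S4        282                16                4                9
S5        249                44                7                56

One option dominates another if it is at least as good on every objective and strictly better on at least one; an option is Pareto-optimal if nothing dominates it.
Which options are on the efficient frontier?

S1, S2, S3, S4

S1: not dominated (best capital cost).
S2: not dominated (best build time).
S3: not dominated.
S4: not dominated (best operating cost).
S5: dominated by S1 (capital cost 210≤249, daily riders 83≥44, build time 5≤7, operating cost 35≤56).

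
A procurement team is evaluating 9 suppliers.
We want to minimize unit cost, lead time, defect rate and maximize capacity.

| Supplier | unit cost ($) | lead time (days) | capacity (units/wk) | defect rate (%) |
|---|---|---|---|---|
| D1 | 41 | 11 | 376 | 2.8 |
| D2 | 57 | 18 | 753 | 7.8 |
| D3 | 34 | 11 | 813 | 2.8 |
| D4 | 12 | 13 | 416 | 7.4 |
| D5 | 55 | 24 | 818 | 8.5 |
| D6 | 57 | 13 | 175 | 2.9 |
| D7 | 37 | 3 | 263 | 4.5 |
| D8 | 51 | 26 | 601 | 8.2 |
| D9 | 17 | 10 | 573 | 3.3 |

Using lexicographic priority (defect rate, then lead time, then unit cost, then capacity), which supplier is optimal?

First minimize defect rate: best is 2.8, kept {D1, D3}.
Then minimize lead time: best is 11, kept {D1, D3}.
Then minimize unit cost: best is 34, kept {D3}.

D3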